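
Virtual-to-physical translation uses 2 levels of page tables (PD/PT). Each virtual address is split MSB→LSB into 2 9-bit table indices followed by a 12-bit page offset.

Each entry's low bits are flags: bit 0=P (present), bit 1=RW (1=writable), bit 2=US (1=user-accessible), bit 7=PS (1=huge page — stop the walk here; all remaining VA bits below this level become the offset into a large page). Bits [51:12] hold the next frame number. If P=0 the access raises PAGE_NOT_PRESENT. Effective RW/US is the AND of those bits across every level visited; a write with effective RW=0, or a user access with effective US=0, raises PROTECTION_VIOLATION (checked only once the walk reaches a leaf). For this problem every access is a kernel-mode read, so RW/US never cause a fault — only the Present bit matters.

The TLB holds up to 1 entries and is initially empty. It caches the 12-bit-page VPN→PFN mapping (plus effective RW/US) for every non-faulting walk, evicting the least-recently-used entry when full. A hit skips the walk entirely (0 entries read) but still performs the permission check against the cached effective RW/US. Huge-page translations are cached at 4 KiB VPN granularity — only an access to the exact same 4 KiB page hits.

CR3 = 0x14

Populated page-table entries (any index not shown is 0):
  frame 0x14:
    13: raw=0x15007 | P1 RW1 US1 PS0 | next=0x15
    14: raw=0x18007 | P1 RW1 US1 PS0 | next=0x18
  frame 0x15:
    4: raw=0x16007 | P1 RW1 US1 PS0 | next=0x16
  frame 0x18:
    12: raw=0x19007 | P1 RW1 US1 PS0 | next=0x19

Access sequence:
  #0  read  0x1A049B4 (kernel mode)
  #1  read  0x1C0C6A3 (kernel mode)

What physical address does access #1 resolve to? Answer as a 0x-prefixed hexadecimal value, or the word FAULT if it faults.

Walk each access:
#0 VA=0x1A049B4 (r,kernel):
  L0: frame=0x14 idx=13 entry=0x15007 [P=1 RW=1 US=1 PS=0]
  L1: frame=0x15 idx=4 entry=0x16007 [P=1 RW=1 US=1 PS=0]
  → PA=0x169B4  (2 entries read)
#1 VA=0x1C0C6A3 (r,kernel):
  L0: frame=0x14 idx=14 entry=0x18007 [P=1 RW=1 US=1 PS=0]
  L1: frame=0x18 idx=12 entry=0x19007 [P=1 RW=1 US=1 PS=0]
  → PA=0x196A3  (2 entries read)

Access #1 PA: 0x196A3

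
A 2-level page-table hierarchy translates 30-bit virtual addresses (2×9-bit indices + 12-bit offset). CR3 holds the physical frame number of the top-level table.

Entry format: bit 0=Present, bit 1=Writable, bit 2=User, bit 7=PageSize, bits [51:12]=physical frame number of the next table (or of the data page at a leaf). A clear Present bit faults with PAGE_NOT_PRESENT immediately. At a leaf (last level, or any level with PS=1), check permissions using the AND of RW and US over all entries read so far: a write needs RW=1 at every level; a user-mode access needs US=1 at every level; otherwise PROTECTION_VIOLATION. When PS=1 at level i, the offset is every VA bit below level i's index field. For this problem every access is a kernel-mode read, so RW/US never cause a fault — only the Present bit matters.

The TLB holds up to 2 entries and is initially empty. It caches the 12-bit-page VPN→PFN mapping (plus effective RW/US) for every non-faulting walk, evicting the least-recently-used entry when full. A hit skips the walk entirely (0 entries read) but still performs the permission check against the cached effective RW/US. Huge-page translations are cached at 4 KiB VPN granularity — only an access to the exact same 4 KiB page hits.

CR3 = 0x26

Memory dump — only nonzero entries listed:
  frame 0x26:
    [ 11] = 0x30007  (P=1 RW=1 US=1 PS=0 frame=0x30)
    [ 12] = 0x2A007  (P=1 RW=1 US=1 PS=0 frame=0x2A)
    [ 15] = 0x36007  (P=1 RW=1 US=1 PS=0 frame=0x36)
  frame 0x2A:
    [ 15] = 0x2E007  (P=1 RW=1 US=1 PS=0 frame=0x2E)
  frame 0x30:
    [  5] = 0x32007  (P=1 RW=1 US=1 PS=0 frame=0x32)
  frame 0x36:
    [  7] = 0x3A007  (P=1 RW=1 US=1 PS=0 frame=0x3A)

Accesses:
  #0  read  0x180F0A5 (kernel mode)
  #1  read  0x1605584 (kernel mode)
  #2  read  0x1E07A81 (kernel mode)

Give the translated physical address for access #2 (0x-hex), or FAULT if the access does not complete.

Per-access translation:
#0 VA=0x180F0A5 (r,kernel):
  lvl0: tbl 0x26, slot 12 ⇒ 0x2A007 (P1/RW1/US1/PS0)
  lvl1: tbl 0x2A, slot 15 ⇒ 0x2E007 (P1/RW1/US1/PS0)
  ⇒ phys 0x2E0A5  [2 reads]
#1 VA=0x1605584 (r,kernel):
  lvl0: tbl 0x26, slot 11 ⇒ 0x30007 (P1/RW1/US1/PS0)
  lvl1: tbl 0x30, slot 5 ⇒ 0x32007 (P1/RW1/US1/PS0)
  ⇒ phys 0x32584  [2 reads]
#2 VA=0x1E07A81 (r,kernel):
  lvl0: tbl 0x26, slot 15 ⇒ 0x36007 (P1/RW1/US1/PS0)
  lvl1: tbl 0x36, slot 7 ⇒ 0x3A007 (P1/RW1/US1/PS0)
  ⇒ phys 0x3AA81  [2 reads]

Access #2 PA: 0x3AA81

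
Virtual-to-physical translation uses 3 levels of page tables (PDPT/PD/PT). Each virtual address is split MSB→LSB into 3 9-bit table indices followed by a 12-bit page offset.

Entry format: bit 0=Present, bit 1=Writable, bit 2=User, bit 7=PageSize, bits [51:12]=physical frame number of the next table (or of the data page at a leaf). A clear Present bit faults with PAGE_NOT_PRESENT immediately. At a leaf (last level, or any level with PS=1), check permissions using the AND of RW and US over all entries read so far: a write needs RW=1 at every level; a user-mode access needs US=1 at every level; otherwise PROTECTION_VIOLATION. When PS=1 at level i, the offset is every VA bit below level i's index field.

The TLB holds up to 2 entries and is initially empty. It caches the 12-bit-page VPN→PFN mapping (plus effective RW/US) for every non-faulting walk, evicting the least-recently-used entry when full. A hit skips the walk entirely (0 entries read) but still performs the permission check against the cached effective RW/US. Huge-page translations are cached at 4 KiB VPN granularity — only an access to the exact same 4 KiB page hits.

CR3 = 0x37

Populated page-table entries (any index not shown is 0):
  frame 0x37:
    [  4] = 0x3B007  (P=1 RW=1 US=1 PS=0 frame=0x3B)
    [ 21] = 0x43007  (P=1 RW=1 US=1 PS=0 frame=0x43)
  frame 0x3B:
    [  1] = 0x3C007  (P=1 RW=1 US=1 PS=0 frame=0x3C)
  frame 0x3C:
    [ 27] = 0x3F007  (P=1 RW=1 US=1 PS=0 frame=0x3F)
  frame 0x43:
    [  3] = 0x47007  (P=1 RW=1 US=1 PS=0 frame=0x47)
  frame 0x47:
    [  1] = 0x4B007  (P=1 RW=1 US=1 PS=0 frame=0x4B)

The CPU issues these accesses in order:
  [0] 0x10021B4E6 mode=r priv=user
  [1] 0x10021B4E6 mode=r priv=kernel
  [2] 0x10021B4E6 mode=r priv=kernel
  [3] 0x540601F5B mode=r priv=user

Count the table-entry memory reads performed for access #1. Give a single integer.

Per-access translation:
#0 VA=0x10021B4E6 (r,user):
  L0: frame=0x37 idx=4 entry=0x3B007 [P=1 RW=1 US=1 PS=0]
  L1: frame=0x3B idx=1 entry=0x3C007 [P=1 RW=1 US=1 PS=0]
  L2: frame=0x3C idx=27 entry=0x3F007 [P=1 RW=1 US=1 PS=0]
  ✓ 0x3F4E6  — 3 lookups
#1 VA=0x10021B4E6 (r,kernel):
  TLB hit vpn=0x10021B → PA=0x3F4E6
#2 VA=0x10021B4E6 (r,kernel):
  TLB hit vpn=0x10021B → PA=0x3F4E6
#3 VA=0x540601F5B (r,user):
  L0: frame=0x37 idx=21 entry=0x43007 [P=1 RW=1 US=1 PS=0]
  L1: frame=0x43 idx=3 entry=0x47007 [P=1 RW=1 US=1 PS=0]
  L2: frame=0x47 idx=1 entry=0x4B007 [P=1 RW=1 US=1 PS=0]
  ✓ 0x4BF5B  — 3 lookups

Entries read for #1: 0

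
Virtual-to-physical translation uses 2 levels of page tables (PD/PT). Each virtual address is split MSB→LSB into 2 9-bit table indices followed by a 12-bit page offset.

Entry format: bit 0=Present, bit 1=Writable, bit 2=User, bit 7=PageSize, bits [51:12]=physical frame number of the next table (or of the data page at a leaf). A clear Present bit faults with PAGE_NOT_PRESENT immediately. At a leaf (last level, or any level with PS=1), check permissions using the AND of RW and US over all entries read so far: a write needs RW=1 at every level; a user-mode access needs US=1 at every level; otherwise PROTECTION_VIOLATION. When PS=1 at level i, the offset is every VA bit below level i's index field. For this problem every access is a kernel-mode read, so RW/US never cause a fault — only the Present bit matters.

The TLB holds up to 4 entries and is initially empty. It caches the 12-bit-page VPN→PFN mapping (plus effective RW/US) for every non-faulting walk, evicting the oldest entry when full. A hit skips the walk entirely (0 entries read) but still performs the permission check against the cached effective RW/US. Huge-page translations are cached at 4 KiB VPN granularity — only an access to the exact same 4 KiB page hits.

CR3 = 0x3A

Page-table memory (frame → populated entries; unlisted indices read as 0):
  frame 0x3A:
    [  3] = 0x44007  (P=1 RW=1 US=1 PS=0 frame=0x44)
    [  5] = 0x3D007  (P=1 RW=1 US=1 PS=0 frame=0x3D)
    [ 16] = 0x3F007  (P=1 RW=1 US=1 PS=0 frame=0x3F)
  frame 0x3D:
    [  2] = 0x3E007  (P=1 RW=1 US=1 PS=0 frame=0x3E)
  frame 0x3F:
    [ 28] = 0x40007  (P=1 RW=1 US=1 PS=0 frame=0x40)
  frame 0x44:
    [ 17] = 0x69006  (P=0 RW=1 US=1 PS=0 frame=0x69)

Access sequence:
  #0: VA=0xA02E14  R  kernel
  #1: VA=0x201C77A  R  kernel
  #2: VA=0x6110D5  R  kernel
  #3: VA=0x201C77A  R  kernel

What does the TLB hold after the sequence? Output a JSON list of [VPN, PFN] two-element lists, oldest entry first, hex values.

Per-access translation:
#0 VA=0xA02E14 (r,kernel):
  lvl0: tbl 0x3A, slot 5 ⇒ 0x3D007 (P1/RW1/US1/PS0)
  lvl1: tbl 0x3D, slot 2 ⇒ 0x3E007 (P1/RW1/US1/PS0)
  ⇒ phys 0x3EE14  [2 reads]
#1 VA=0x201C77A (r,kernel):
  lvl0: tbl 0x3A, slot 16 ⇒ 0x3F007 (P1/RW1/US1/PS0)
  lvl1: tbl 0x3F, slot 28 ⇒ 0x40007 (P1/RW1/US1/PS0)
  ⇒ phys 0x4077A  [2 reads]
#2 VA=0x6110D5 (r,kernel):
  lvl0: tbl 0x3A, slot 3 ⇒ 0x44007 (P1/RW1/US1/PS0)
  lvl1: tbl 0x44, slot 17 ⇒ 0x69006 (P0/RW1/US1/PS0)
  → PAGE_NOT_PRESENT  (2 entries read)
#3 VA=0x201C77A (r,kernel):
  TLB hit vpn=0x201C → PA=0x4077A

TLB: [["0xA02", "0x3E"], ["0x201C", "0x40"]]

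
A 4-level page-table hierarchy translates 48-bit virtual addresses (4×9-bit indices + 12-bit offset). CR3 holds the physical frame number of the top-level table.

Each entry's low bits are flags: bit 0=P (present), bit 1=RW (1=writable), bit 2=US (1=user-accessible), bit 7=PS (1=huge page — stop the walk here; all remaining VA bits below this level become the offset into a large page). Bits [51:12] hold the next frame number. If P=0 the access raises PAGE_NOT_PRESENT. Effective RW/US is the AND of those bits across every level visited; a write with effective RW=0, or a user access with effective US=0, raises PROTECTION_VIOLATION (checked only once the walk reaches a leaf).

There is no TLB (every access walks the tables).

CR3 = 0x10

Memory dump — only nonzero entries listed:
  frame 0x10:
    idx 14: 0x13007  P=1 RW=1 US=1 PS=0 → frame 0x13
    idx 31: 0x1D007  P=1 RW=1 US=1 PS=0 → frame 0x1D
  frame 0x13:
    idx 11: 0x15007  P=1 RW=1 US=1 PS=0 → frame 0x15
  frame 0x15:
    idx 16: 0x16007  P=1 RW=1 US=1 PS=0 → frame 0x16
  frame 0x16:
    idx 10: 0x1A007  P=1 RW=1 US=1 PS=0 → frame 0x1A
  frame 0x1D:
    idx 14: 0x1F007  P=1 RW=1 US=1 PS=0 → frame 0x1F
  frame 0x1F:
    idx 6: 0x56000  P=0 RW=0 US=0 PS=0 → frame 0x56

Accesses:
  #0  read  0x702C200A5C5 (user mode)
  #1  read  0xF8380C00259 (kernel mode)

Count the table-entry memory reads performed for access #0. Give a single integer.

Walk each access:
#0 VA=0x702C200A5C5 (r,user):
  [0] read 0x10 idx=14: raw=0x13007 flags P=1 W=1 U=1 S=0
  [1] read 0x13 idx=11: raw=0x15007 flags P=1 W=1 U=1 S=0
  [2] read 0x15 idx=16: raw=0x16007 flags P=1 W=1 U=1 S=0
  [3] read 0x16 idx=10: raw=0x1A007 flags P=1 W=1 U=1 S=0
  → PA=0x1A5C5  (4 entries read)
#1 VA=0xF8380C00259 (r,kernel):
  [0] read 0x10 idx=31: raw=0x1D007 flags P=1 W=1 U=1 S=0
  [1] read 0x1D idx=14: raw=0x1F007 flags P=1 W=1 U=1 S=0
  [2] read 0x1F idx=6: raw=0x56000 flags P=0 W=0 U=0 S=0
  ⇒ fault: PAGE_NOT_PRESENT  — 3 lookups

Entries read for #0: 4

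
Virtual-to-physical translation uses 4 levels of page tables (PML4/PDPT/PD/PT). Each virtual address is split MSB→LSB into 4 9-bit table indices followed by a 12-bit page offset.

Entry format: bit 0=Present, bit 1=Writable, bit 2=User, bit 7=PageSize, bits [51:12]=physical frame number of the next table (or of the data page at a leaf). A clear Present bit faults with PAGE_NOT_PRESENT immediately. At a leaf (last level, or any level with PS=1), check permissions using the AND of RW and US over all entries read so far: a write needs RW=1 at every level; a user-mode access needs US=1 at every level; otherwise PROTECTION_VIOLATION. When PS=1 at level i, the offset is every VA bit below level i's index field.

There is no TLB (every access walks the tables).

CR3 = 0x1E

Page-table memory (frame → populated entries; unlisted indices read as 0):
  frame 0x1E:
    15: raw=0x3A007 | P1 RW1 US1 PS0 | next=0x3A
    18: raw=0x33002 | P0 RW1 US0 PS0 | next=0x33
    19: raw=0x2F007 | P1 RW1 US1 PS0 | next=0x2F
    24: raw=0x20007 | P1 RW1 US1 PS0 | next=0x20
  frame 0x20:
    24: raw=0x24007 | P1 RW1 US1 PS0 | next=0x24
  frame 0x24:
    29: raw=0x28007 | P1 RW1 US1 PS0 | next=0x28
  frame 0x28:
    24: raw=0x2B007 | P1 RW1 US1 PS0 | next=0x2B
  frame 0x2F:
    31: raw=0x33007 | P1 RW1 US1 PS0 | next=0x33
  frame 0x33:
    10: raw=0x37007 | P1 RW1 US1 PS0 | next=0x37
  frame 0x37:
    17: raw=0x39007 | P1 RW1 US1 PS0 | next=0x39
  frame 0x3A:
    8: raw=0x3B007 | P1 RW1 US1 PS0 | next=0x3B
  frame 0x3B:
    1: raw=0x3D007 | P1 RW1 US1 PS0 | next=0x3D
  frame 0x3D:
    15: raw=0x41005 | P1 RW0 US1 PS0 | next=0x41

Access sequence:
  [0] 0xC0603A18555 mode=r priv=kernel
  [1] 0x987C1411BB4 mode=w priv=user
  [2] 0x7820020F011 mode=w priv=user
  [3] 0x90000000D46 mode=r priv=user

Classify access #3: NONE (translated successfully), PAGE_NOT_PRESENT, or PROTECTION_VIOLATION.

Walk each access:
#0 VA=0xC0603A18555 (r,kernel):
  L0 @0x1E[24] → 0x20007  P=1,RW=1,US=1,PS=0
  L1 @0x20[24] → 0x24007  P=1,RW=1,US=1,PS=0
  L2 @0x24[29] → 0x28007  P=1,RW=1,US=1,PS=0
  L3 @0x28[24] → 0x2B007  P=1,RW=1,US=1,PS=0
  ⇒ phys 0x2B555  [4 reads]
#1 VA=0x987C1411BB4 (w,user):
  L0 @0x1E[19] → 0x2F007  P=1,RW=1,US=1,PS=0
  L1 @0x2F[31] → 0x33007  P=1,RW=1,US=1,PS=0
  L2 @0x33[10] → 0x37007  P=1,RW=1,US=1,PS=0
  L3 @0x37[17] → 0x39007  P=1,RW=1,US=1,PS=0
  ⇒ phys 0x39BB4  [4 reads]
#2 VA=0x7820020F011 (w,user):
  L0 @0x1E[15] → 0x3A007  P=1,RW=1,US=1,PS=0
  L1 @0x3A[8] → 0x3B007  P=1,RW=1,US=1,PS=0
  L2 @0x3B[1] → 0x3D007  P=1,RW=1,US=1,PS=0
  L3 @0x3D[15] → 0x41005  P=1,RW=0,US=1,PS=0
  ⇒ fault: PROTECTION_VIOLATION  — 4 lookups
#3 VA=0x90000000D46 (r,user):
  L0 @0x1E[18] → 0x33002  P=0,RW=1,US=0,PS=0
  ⇒ fault: PAGE_NOT_PRESENT  — 1 lookups

Access #3 fault: PAGE_NOT_PRESENT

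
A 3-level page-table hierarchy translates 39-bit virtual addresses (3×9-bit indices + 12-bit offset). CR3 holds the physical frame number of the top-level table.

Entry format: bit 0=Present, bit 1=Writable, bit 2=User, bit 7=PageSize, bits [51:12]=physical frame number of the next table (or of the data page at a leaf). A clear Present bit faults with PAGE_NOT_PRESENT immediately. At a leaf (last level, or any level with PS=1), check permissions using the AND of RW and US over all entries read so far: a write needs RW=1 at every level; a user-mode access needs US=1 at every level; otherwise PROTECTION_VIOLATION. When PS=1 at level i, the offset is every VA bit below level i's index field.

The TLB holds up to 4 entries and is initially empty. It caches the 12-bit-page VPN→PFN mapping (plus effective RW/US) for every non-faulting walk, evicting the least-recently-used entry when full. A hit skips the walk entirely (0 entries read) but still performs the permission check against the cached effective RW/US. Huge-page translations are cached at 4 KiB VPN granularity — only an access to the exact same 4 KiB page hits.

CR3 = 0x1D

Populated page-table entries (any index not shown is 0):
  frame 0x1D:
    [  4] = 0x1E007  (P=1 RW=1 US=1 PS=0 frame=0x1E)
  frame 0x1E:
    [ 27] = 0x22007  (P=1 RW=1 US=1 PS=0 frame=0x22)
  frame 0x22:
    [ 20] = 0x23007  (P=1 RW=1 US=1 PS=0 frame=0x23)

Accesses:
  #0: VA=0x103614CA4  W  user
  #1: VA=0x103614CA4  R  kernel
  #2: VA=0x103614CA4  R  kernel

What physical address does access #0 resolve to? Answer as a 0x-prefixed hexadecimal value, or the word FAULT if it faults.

Per-access translation:
#0 VA=0x103614CA4 (w,user):
  [0] read 0x1D idx=4: raw=0x1E007 flags P=1 W=1 U=1 S=0
  [1] read 0x1E idx=27: raw=0x22007 flags P=1 W=1 U=1 S=0
  [2] read 0x22 idx=20: raw=0x23007 flags P=1 W=1 U=1 S=0
  ⇒ phys 0x23CA4  [3 reads]
#1 VA=0x103614CA4 (r,kernel):
  TLB hit vpn=0x103614 → PA=0x23CA4
#2 VA=0x103614CA4 (r,kernel):
  TLB hit vpn=0x103614 → PA=0x23CA4

Access #0 PA: 0x23CA4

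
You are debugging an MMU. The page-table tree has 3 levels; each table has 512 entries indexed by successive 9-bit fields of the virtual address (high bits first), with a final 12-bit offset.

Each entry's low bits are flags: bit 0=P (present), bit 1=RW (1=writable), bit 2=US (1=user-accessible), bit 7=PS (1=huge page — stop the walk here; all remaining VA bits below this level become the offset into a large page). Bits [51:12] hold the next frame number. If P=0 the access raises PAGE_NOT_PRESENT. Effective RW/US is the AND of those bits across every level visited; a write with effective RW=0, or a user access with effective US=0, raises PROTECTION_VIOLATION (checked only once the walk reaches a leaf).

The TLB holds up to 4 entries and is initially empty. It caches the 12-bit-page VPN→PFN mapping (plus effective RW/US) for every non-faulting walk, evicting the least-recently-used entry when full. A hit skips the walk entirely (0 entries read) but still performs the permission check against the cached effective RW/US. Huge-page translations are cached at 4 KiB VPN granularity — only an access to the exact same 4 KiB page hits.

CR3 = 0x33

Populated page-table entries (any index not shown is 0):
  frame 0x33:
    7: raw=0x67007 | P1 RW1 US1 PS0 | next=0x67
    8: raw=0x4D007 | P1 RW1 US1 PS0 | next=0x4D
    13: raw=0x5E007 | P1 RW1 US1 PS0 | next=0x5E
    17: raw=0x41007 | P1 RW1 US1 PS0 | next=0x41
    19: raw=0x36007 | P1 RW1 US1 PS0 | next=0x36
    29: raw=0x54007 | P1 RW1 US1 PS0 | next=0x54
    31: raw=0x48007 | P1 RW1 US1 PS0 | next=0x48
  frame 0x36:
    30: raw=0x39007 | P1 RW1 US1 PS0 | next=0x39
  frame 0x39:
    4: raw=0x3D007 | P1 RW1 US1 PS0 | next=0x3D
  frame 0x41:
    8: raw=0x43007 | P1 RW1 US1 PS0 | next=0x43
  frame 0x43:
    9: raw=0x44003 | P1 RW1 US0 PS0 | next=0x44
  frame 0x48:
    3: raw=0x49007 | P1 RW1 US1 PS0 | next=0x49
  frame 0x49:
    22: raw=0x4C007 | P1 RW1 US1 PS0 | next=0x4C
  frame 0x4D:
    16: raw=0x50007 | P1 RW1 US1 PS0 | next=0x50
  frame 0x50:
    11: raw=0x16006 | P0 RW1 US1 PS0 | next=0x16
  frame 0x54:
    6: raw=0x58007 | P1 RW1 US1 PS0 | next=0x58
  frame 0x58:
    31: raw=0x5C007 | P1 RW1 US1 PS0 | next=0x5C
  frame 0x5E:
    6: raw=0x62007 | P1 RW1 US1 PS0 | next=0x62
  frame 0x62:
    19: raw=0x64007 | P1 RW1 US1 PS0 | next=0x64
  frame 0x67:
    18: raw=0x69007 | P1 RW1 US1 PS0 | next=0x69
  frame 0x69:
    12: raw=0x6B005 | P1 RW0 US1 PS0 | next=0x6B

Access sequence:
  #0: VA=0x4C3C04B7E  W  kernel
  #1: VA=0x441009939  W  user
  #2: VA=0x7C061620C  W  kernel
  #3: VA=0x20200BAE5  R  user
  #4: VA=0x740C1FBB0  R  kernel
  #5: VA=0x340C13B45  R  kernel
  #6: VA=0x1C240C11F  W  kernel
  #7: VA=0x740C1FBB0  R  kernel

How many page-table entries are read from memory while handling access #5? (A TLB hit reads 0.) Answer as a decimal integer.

Trace:
#0 VA=0x4C3C04B7E (w,kernel):
  L0: frame=0x33 idx=19 entry=0x36007 [P=1 RW=1 US=1 PS=0]
  L1: frame=0x36 idx=30 entry=0x39007 [P=1 RW=1 US=1 PS=0]
  L2: frame=0x39 idx=4 entry=0x3D007 [P=1 RW=1 US=1 PS=0]
  ⇒ phys 0x3DB7E  [3 reads]
#1 VA=0x441009939 (w,user):
  L0: frame=0x33 idx=17 entry=0x41007 [P=1 RW=1 US=1 PS=0]
  L1: frame=0x41 idx=8 entry=0x43007 [P=1 RW=1 US=1 PS=0]
  L2: frame=0x43 idx=9 entry=0x44003 [P=1 RW=1 US=0 PS=0]
  ⇒ fault: PROTECTION_VIOLATION  — 3 lookups
#2 VA=0x7C061620C (w,kernel):
  L0: frame=0x33 idx=31 entry=0x48007 [P=1 RW=1 US=1 PS=0]
  L1: frame=0x48 idx=3 entry=0x49007 [P=1 RW=1 US=1 PS=0]
  L2: frame=0x49 idx=22 entry=0x4C007 [P=1 RW=1 US=1 PS=0]
  ⇒ phys 0x4C20C  [3 reads]
#3 VA=0x20200BAE5 (r,user):
  L0: frame=0x33 idx=8 entry=0x4D007 [P=1 RW=1 US=1 PS=0]
  L1: frame=0x4D idx=16 entry=0x50007 [P=1 RW=1 US=1 PS=0]
  L2: frame=0x50 idx=11 entry=0x16006 [P=0 RW=1 US=1 PS=0]
  ⇒ fault: PAGE_NOT_PRESENT  — 3 lookups
#4 VA=0x740C1FBB0 (r,kernel):
  L0: frame=0x33 idx=29 entry=0x54007 [P=1 RW=1 US=1 PS=0]
  L1: frame=0x54 idx=6 entry=0x58007 [P=1 RW=1 US=1 PS=0]
  L2: frame=0x58 idx=31 entry=0x5C007 [P=1 RW=1 US=1 PS=0]
  ⇒ phys 0x5CBB0  [3 reads]
#5 VA=0x340C13B45 (r,kernel):
  L0: frame=0x33 idx=13 entry=0x5E007 [P=1 RW=1 US=1 PS=0]
  L1: frame=0x5E idx=6 entry=0x62007 [P=1 RW=1 US=1 PS=0]
  L2: frame=0x62 idx=19 entry=0x64007 [P=1 RW=1 US=1 PS=0]
  ⇒ phys 0x64B45  [3 reads]
#6 VA=0x1C240C11F (w,kernel):
  L0: frame=0x33 idx=7 entry=0x67007 [P=1 RW=1 US=1 PS=0]
  L1: frame=0x67 idx=18 entry=0x69007 [P=1 RW=1 US=1 PS=0]
  L2: frame=0x69 idx=12 entry=0x6B005 [P=1 RW=0 US=1 PS=0]
  ⇒ fault: PROTECTION_VIOLATION  — 3 lookups
#7 VA=0x740C1FBB0 (r,kernel):
  TLB hit vpn=0x740C1F → PA=0x5CBB0

Entries read for #5: 3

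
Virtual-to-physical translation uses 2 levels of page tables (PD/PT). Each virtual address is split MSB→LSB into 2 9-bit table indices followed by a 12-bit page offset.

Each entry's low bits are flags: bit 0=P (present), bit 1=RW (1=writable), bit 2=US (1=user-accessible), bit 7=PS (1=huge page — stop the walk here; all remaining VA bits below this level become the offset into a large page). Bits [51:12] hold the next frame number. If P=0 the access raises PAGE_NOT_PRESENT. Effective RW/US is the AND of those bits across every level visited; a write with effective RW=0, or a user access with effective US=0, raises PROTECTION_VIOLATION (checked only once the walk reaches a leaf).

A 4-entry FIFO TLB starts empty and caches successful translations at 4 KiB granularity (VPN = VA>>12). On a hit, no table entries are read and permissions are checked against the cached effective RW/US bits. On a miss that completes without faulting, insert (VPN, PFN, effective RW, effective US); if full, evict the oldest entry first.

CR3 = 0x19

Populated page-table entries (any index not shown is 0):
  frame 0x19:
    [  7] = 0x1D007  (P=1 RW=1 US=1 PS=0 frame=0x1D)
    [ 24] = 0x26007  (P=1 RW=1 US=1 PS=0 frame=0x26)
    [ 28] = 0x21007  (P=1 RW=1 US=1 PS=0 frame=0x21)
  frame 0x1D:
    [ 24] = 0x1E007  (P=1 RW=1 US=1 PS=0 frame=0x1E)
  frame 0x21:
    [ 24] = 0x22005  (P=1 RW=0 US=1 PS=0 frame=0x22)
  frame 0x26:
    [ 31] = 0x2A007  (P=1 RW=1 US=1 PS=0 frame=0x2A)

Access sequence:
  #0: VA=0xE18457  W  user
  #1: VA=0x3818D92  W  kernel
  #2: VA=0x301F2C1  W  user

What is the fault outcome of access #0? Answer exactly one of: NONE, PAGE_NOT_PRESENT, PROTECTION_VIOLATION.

Trace:
#0 VA=0xE18457 (w,user):
  L0 @0x19[7] → 0x1D007  P=1,RW=1,US=1,PS=0
  L1 @0x1D[24] → 0x1E007  P=1,RW=1,US=1,PS=0
  ⇒ phys 0x1E457  [2 reads]
#1 VA=0x3818D92 (w,kernel):
  L0 @0x19[28] → 0x21007  P=1,RW=1,US=1,PS=0
  L1 @0x21[24] → 0x22005  P=1,RW=0,US=1,PS=0
  ⇒ fault: PROTECTION_VIOLATION  — 2 lookups
#2 VA=0x301F2C1 (w,user):
  L0 @0x19[24] → 0x26007  P=1,RW=1,US=1,PS=0
  L1 @0x26[31] → 0x2A007  P=1,RW=1,US=1,PS=0
  ⇒ phys 0x2A2C1  [2 reads]

Access #0 fault: NONE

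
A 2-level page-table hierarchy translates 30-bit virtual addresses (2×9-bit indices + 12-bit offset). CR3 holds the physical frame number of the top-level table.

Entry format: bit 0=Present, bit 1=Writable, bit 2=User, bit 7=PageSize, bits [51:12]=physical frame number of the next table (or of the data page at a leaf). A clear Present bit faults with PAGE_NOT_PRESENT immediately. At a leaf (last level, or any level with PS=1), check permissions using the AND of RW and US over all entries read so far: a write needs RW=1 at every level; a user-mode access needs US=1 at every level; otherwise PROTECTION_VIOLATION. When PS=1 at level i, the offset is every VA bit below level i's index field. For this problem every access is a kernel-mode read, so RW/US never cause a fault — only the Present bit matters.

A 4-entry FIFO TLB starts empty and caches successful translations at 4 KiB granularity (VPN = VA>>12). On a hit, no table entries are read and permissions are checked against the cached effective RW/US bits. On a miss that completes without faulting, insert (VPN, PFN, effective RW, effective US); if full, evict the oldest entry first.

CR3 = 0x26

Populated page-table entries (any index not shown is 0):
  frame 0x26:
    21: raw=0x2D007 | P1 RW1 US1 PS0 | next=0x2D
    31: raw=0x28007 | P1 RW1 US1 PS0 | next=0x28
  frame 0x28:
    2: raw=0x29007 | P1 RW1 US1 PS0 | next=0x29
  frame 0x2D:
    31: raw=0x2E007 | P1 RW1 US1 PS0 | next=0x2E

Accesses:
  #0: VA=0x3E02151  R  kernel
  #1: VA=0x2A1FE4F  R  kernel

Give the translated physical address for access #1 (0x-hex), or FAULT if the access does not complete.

Per-access translation:
#0 VA=0x3E02151 (r,kernel):
  [0] read 0x26 idx=31: raw=0x28007 flags P=1 W=1 U=1 S=0
  [1] read 0x28 idx=2: raw=0x29007 flags P=1 W=1 U=1 S=0
  ✓ 0x29151  — 2 lookups
#1 VA=0x2A1FE4F (r,kernel):
  [0] read 0x26 idx=21: raw=0x2D007 flags P=1 W=1 U=1 S=0
  [1] read 0x2D idx=31: raw=0x2E007 flags P=1 W=1 U=1 S=0
  ✓ 0x2EE4F  — 2 lookups

Access #1 PA: 0x2EE4F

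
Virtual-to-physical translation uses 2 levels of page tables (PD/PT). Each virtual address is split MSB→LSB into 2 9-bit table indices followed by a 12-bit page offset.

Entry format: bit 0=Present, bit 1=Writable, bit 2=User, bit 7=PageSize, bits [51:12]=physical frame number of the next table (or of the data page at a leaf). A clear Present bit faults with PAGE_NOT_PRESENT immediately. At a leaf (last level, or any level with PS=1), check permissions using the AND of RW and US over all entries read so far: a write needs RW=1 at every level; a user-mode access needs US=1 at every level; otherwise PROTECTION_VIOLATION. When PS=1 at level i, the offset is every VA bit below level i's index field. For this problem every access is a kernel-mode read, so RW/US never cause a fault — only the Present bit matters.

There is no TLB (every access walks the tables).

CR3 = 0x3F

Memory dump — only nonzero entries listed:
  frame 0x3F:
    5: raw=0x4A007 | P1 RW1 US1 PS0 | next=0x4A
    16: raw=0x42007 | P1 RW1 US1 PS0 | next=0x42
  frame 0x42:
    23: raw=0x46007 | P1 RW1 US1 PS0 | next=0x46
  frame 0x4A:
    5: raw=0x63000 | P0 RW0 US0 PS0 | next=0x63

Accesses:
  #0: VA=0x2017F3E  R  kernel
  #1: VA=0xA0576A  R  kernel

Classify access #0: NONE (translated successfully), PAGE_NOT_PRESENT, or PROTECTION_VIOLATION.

Per-access translation:
#0 VA=0x2017F3E (r,kernel):
  lvl0: tbl 0x3F, slot 16 ⇒ 0x42007 (P1/RW1/US1/PS0)
  lvl1: tbl 0x42, slot 23 ⇒ 0x46007 (P1/RW1/US1/PS0)
  ⇒ phys 0x46F3E  [2 reads]
#1 VA=0xA0576A (r,kernel):
  lvl0: tbl 0x3F, slot 5 ⇒ 0x4A007 (P1/RW1/US1/PS0)
  lvl1: tbl 0x4A, slot 5 ⇒ 0x63000 (P0/RW0/US0/PS0)
  ⇒ fault: PAGE_NOT_PRESENT  — 2 lookups

Access #0 fault: NONE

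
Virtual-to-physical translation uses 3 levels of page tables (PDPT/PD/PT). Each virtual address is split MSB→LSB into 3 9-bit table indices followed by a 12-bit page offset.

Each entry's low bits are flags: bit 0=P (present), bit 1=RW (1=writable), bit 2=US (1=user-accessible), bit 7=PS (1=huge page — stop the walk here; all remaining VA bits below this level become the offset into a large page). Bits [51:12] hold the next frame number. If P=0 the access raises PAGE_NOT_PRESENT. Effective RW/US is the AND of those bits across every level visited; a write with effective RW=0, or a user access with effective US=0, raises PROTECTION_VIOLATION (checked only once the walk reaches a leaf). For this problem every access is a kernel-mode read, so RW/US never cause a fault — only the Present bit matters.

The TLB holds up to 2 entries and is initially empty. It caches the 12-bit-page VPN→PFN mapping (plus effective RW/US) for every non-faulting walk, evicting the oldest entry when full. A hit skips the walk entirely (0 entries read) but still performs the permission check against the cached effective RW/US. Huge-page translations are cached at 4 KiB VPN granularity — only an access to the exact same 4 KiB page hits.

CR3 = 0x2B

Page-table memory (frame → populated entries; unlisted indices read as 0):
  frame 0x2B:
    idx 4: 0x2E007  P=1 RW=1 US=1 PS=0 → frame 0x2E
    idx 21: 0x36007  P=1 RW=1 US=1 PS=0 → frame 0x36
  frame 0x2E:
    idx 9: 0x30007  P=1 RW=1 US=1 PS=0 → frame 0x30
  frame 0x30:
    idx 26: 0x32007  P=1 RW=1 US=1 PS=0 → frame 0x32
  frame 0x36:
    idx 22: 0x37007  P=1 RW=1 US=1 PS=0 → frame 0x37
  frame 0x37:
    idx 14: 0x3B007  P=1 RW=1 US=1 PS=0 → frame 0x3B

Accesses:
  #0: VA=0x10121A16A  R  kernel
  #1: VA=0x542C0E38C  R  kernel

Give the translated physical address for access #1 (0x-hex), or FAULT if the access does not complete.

Trace:
#0 VA=0x10121A16A (r,kernel):
  L0: frame=0x2B idx=4 entry=0x2E007 [P=1 RW=1 US=1 PS=0]
  L1: frame=0x2E idx=9 entry=0x30007 [P=1 RW=1 US=1 PS=0]
  L2: frame=0x30 idx=26 entry=0x32007 [P=1 RW=1 US=1 PS=0]
  → PA=0x3216A  (3 entries read)
#1 VA=0x542C0E38C (r,kernel):
  L0: frame=0x2B idx=21 entry=0x36007 [P=1 RW=1 US=1 PS=0]
  L1: frame=0x36 idx=22 entry=0x37007 [P=1 RW=1 US=1 PS=0]
  L2: frame=0x37 idx=14 entry=0x3B007 [P=1 RW=1 US=1 PS=0]
  → PA=0x3B38C  (3 entries read)

Access #1 PA: 0x3B38C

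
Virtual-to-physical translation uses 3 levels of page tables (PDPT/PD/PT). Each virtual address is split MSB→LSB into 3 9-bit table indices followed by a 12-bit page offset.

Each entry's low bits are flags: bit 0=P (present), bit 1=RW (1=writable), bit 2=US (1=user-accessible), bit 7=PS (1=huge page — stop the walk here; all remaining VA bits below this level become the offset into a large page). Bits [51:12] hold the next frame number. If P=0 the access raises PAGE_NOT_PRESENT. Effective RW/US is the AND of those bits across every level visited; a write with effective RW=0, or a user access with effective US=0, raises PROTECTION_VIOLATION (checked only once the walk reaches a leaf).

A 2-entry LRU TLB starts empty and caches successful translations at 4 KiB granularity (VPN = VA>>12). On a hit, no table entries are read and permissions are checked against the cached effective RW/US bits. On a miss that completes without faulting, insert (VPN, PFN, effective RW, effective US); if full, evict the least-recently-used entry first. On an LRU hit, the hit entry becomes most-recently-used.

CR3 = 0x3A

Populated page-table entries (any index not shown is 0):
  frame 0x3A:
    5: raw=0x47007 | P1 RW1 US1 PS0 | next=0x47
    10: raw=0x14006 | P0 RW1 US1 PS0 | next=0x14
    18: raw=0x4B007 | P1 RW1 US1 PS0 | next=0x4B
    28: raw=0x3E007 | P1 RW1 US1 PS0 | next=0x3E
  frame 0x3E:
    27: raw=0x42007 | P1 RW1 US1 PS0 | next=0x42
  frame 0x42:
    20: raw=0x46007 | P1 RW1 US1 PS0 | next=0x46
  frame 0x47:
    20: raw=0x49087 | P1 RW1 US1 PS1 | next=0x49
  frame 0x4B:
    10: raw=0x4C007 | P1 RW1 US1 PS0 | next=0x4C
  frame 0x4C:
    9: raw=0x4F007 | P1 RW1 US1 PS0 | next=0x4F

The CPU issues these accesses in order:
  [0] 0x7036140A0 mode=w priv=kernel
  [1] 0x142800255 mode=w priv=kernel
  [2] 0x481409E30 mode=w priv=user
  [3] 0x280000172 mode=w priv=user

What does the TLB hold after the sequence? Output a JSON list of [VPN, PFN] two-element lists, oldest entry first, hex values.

Walk each access:
#0 VA=0x7036140A0 (w,kernel):
  L0 @0x3A[28] → 0x3E007  P=1,RW=1,US=1,PS=0
  L1 @0x3E[27] → 0x42007  P=1,RW=1,US=1,PS=0
  L2 @0x42[20] → 0x46007  P=1,RW=1,US=1,PS=0
  → PA=0x460A0  (3 entries read)
#1 VA=0x142800255 (w,kernel):
  L0 @0x3A[5] → 0x47007  P=1,RW=1,US=1,PS=0
  L1 @0x47[20] → 0x49087  P=1,RW=1,US=1,PS=1
  → PA=0x49255 (huge @L1)  (2 entries read)
#2 VA=0x481409E30 (w,user):
  L0 @0x3A[18] → 0x4B007  P=1,RW=1,US=1,PS=0
  L1 @0x4B[10] → 0x4C007  P=1,RW=1,US=1,PS=0
  L2 @0x4C[9] → 0x4F007  P=1,RW=1,US=1,PS=0
  → PA=0x4FE30  (3 entries read)
#3 VA=0x280000172 (w,user):
  L0 @0x3A[10] → 0x14006  P=0,RW=1,US=1,PS=0
  ✗ PAGE_NOT_PRESENT  [1 reads]

TLB: [["0x142800", "0x49"], ["0x481409", "0x4F"]]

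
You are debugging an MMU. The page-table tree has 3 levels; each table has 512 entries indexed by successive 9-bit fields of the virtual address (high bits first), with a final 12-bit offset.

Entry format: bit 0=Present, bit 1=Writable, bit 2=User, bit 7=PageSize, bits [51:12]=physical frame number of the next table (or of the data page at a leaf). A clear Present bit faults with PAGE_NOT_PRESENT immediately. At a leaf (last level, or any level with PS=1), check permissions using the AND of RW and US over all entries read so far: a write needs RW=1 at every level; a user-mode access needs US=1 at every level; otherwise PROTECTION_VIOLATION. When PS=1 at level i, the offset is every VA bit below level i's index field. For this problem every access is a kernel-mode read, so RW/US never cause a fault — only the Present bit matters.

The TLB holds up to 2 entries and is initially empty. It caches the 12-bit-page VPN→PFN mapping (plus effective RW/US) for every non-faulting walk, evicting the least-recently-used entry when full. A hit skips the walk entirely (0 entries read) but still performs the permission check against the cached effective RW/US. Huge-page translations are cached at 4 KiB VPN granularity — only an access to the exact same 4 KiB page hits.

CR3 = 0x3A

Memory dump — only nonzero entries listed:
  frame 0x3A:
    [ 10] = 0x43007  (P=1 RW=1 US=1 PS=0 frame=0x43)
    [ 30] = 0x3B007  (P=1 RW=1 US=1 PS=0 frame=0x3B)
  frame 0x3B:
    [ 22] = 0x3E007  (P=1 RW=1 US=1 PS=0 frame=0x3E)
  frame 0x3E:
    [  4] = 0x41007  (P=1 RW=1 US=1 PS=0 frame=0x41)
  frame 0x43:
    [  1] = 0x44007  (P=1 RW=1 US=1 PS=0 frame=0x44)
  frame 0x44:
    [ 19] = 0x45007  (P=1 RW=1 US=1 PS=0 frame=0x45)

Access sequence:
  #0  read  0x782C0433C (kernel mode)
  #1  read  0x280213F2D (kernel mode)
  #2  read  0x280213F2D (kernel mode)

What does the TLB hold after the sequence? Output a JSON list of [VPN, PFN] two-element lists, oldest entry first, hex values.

Walk each access:
#0 VA=0x782C0433C (r,kernel):
  L0: frame=0x3A idx=30 entry=0x3B007 [P=1 RW=1 US=1 PS=0]
  L1: frame=0x3B idx=22 entry=0x3E007 [P=1 RW=1 US=1 PS=0]
  L2: frame=0x3E idx=4 entry=0x41007 [P=1 RW=1 US=1 PS=0]
  → PA=0x4133C  (3 entries read)
#1 VA=0x280213F2D (r,kernel):
  L0: frame=0x3A idx=10 entry=0x43007 [P=1 RW=1 US=1 PS=0]
  L1: frame=0x43 idx=1 entry=0x44007 [P=1 RW=1 US=1 PS=0]
  L2: frame=0x44 idx=19 entry=0x45007 [P=1 RW=1 US=1 PS=0]
  → PA=0x45F2D  (3 entries read)
#2 VA=0x280213F2D (r,kernel):
  TLB hit vpn=0x280213 → PA=0x45F2D

TLB: [["0x782C04", "0x41"], ["0x280213", "0x45"]]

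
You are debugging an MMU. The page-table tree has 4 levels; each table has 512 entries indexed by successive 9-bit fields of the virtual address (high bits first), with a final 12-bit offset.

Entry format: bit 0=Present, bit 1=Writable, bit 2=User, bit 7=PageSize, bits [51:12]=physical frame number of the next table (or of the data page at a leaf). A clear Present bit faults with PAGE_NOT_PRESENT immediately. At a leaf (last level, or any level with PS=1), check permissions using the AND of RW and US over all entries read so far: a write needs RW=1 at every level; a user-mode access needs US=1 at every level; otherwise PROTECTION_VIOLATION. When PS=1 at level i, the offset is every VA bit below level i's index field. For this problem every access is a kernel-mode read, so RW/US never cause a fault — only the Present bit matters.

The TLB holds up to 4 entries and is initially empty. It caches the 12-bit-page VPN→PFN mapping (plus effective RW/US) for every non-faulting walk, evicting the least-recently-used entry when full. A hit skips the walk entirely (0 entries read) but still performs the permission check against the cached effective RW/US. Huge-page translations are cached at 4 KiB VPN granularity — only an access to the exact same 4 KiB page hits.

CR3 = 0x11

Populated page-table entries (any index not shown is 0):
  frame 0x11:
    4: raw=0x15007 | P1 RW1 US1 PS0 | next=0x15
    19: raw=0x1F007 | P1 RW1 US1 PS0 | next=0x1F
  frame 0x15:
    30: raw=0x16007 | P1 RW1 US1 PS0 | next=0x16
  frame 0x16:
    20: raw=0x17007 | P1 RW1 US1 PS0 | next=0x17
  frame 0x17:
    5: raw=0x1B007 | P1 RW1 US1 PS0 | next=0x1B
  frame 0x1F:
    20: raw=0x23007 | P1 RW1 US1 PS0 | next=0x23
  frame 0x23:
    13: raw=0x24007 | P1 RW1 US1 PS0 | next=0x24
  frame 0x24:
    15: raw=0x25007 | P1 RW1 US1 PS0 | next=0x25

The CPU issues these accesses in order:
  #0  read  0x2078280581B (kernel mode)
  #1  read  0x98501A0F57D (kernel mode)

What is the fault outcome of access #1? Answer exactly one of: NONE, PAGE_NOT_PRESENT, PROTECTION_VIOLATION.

Per-access translation:
#0 VA=0x2078280581B (r,kernel):
  L0: frame=0x11 idx=4 entry=0x15007 [P=1 RW=1 US=1 PS=0]
  L1: frame=0x15 idx=30 entry=0x16007 [P=1 RW=1 US=1 PS=0]
  L2: frame=0x16 idx=20 entry=0x17007 [P=1 RW=1 US=1 PS=0]
  L3: frame=0x17 idx=5 entry=0x1B007 [P=1 RW=1 US=1 PS=0]
  ⇒ phys 0x1B81B  [4 reads]
#1 VA=0x98501A0F57D (r,kernel):
  L0: frame=0x11 idx=19 entry=0x1F007 [P=1 RW=1 US=1 PS=0]
  L1: frame=0x1F idx=20 entry=0x23007 [P=1 RW=1 US=1 PS=0]
  L2: frame=0x23 idx=13 entry=0x24007 [P=1 RW=1 US=1 PS=0]
  L3: frame=0x24 idx=15 entry=0x25007 [P=1 RW=1 US=1 PS=0]
  ⇒ phys 0x2557D  [4 reads]

Access #1 fault: NONE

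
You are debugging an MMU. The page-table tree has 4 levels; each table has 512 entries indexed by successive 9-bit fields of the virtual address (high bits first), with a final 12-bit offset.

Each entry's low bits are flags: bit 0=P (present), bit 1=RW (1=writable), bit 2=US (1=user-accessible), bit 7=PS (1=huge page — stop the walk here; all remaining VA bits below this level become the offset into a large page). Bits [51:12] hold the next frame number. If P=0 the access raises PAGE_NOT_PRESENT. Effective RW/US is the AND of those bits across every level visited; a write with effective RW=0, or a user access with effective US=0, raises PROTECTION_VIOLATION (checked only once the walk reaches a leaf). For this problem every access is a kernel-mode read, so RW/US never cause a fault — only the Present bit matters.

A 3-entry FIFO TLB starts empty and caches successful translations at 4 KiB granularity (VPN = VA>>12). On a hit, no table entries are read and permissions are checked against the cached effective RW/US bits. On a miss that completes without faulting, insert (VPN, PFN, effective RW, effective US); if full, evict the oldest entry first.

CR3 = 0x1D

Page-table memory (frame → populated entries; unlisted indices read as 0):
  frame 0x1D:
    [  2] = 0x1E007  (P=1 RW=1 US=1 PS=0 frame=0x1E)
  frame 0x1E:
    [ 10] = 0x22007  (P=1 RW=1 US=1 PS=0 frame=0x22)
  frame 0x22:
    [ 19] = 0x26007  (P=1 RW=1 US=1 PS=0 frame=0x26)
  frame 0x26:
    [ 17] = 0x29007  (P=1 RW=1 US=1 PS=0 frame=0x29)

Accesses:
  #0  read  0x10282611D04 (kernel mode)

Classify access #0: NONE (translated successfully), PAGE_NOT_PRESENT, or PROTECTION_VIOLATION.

Walk each access:
#0 VA=0x10282611D04 (r,kernel):
  L0: frame=0x1D idx=2 entry=0x1E007 [P=1 RW=1 US=1 PS=0]
  L1: frame=0x1E idx=10 entry=0x22007 [P=1 RW=1 US=1 PS=0]
  L2: frame=0x22 idx=19 entry=0x26007 [P=1 RW=1 US=1 PS=0]
  L3: frame=0x26 idx=17 entry=0x29007 [P=1 RW=1 US=1 PS=0]
  ⇒ phys 0x29D04  [4 reads]

Access #0 fault: NONE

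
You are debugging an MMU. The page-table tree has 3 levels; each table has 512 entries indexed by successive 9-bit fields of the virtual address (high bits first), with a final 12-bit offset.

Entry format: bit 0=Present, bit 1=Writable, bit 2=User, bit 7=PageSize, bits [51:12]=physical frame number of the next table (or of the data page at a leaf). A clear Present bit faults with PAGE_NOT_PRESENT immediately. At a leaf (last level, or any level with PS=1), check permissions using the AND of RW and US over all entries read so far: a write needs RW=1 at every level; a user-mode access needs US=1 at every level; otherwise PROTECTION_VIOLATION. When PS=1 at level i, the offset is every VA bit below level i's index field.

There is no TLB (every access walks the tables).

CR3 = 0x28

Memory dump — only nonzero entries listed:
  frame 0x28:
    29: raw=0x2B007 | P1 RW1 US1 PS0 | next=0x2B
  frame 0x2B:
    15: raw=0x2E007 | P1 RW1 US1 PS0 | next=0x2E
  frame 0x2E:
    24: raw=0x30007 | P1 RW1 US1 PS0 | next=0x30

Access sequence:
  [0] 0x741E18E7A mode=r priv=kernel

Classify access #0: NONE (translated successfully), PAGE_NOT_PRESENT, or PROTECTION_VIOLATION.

Per-access translation:
#0 VA=0x741E18E7A (r,kernel):
  L0: frame=0x28 idx=29 entry=0x2B007 [P=1 RW=1 US=1 PS=0]
  L1: frame=0x2B idx=15 entry=0x2E007 [P=1 RW=1 US=1 PS=0]
  L2: frame=0x2E idx=24 entry=0x30007 [P=1 RW=1 US=1 PS=0]
  ⇒ phys 0x30E7A  [3 reads]

Access #0 fault: NONE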